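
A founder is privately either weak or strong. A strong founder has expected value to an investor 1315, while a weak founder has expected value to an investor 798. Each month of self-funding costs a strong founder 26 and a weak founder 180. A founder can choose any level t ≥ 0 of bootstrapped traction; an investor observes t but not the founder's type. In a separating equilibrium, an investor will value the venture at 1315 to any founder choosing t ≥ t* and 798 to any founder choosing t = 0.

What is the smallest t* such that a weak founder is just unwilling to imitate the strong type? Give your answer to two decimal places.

2.87

A weak founder choosing t = 0 receives 798.
Imitating at t* instead would pay 1315 at cost 180·t*, netting 1315 − 180·t*.
Indifference: 798 = 1315 − 180·t*, so t* = (1315 − 798) / 180 ≈ 2.87.
At t* the weak type's incentive constraint just binds; the strong type strictly prefers t* since its per-unit cost is lower.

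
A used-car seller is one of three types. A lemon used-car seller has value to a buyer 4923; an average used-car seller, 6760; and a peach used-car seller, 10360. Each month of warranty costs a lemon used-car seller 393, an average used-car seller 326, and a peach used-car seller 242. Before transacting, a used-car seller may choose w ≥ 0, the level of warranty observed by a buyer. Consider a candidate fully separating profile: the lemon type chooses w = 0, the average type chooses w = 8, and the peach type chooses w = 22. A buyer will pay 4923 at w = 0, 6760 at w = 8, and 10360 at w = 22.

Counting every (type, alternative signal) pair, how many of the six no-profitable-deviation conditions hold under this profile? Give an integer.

5

Lemon (own payoff 4923): to w=8 gives 6760 − 393×8 = 3616 → no gain ✓; to w=22 gives 10360 − 393×22 = 1714 → no gain ✓.
Peach (own payoff 10360 − 242×22 = 5036): to w=0 gives 4923 → no gain ✓; to w=8 gives 6760 − 242×8 = 4824 → no gain ✓.
Average (own payoff 6760 − 326×8 = 4152): to w=0 gives 4923 → profitable ✗; to w=22 gives 10360 − 326×22 = 3188 → no gain ✓.
5 of the 6 constraints hold; not an equilibrium.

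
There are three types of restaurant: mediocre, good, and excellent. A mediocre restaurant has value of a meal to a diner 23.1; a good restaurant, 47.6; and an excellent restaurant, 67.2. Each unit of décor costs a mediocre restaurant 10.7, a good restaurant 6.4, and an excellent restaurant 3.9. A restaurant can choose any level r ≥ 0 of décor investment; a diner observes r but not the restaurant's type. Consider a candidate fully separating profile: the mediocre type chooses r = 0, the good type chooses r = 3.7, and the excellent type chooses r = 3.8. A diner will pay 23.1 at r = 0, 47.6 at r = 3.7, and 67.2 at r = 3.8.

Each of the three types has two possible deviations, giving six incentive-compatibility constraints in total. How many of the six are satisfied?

Good (own payoff 47.6 − 6.4×3.7 = 23.92): to r=0 gives 23.1 → no gain ✓; to r=3.8 gives 67.2 − 6.4×3.8 = 42.88 → profitable ✗.
Mediocre (own payoff 23.1): to r=3.7 gives 47.6 − 10.7×3.7 = 8.01 → no gain ✓; to r=3.8 gives 67.2 − 10.7×3.8 = 26.54 → profitable ✗.
Excellent (own payoff 67.2 − 3.9×3.8 = 52.38): to r=0 gives 23.1 → no gain ✓; to r=3.7 gives 47.6 − 3.9×3.7 = 33.17 → no gain ✓.
4 of the 6 constraints hold; not an equilibrium.

4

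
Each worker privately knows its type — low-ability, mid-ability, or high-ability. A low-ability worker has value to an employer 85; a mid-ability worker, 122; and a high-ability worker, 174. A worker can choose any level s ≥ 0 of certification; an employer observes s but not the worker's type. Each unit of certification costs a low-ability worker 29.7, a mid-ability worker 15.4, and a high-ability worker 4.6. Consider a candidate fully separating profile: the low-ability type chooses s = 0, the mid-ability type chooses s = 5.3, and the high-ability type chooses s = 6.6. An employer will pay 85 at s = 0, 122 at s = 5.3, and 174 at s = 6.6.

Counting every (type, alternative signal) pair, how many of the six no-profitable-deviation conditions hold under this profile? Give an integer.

Mid-ability (own payoff 122 − 15.4×5.3 = 40.38): to s=0 gives 85 → profitable ✗; to s=6.6 gives 174 − 15.4×6.6 = 72.36 → profitable ✗.
Low-ability (own payoff 85): to s=5.3 gives 122 − 29.7×5.3 = -35.41 → no gain ✓; to s=6.6 gives 174 − 29.7×6.6 = -22.02 → no gain ✓.
High-ability (own payoff 174 − 4.6×6.6 = 143.64): to s=0 gives 85 → no gain ✓; to s=5.3 gives 122 − 4.6×5.3 = 97.62 → no gain ✓.
4 of the 6 constraints hold; not an equilibrium.

4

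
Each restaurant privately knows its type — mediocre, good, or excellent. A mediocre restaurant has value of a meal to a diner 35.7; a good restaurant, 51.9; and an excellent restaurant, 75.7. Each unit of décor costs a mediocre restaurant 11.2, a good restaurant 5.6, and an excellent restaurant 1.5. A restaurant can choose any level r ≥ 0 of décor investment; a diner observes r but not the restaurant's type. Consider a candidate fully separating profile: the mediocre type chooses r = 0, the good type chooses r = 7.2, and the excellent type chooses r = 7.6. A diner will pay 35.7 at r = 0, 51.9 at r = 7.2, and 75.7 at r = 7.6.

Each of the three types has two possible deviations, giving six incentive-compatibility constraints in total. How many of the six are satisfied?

4

Good (own payoff 51.9 − 5.6×7.2 = 11.58): to r=0 gives 35.7 → profitable ✗; to r=7.6 gives 75.7 − 5.6×7.6 = 33.14 → profitable ✗.
Mediocre (own payoff 35.7): to r=7.2 gives 51.9 − 11.2×7.2 = -28.74 → no gain ✓; to r=7.6 gives 75.7 − 11.2×7.6 = -9.42 → no gain ✓.
Excellent (own payoff 75.7 − 1.5×7.6 = 64.3): to r=0 gives 35.7 → no gain ✓; to r=7.2 gives 51.9 − 1.5×7.2 = 41.1 → no gain ✓.
4 of the 6 constraints hold; not an equilibrium.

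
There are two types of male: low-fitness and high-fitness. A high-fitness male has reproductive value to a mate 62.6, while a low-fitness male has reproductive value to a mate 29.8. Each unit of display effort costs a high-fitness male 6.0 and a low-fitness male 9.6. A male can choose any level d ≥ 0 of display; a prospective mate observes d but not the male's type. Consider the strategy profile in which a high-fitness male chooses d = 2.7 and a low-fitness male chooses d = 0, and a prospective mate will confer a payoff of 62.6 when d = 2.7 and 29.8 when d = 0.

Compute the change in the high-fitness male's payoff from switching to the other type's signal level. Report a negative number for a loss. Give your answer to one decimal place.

-16.6

Playing d = 2.7 the high-fitness male receives 62.6 − 6.0 × 2.7 = 46.4.
Deviating to d = 0 yields 29.8 instead.
Gain from deviating: 29.8 − 46.4 = -16.6.
The gain is negative, so the high-fitness type's incentive-compatibility constraint is satisfied.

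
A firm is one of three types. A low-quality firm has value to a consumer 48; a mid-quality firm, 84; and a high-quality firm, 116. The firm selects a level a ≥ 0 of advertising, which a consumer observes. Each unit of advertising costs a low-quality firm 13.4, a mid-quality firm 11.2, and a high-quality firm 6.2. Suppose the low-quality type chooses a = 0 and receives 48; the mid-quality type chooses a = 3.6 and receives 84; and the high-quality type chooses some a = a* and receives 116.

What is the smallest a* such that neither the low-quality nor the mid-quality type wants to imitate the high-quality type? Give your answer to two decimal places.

6.46

Mid-quality type (on-path payoff 84 − 11.2×3.6 = 43.68) won't mimic when 43.68 ≥ 116 − 11.2·a*, i.e. a* ≥ 6.46.
Low-quality type (on-path payoff 48) won't mimic when 48 ≥ 116 − 13.4·a*, i.e. a* ≥ 5.07.
Both must hold, so a* = max(5.07, 6.46) = 6.46. The mid-quality type's constraint binds.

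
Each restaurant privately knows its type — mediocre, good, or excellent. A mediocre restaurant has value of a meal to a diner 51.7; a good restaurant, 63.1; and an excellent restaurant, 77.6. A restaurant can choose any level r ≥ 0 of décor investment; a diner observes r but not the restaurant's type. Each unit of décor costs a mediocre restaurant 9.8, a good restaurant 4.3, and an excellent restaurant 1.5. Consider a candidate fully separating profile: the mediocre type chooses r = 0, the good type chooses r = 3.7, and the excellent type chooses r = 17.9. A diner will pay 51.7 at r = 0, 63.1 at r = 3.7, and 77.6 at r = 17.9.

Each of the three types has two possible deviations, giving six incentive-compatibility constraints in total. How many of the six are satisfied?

3

Mediocre (own payoff 51.7): to r=3.7 gives 63.1 − 9.8×3.7 = 26.84 → no gain ✓; to r=17.9 gives 77.6 − 9.8×17.9 = -97.82 → no gain ✓.
Good (own payoff 63.1 − 4.3×3.7 = 47.19): to r=0 gives 51.7 → profitable ✗; to r=17.9 gives 77.6 − 4.3×17.9 = 0.63 → no gain ✓.
Excellent (own payoff 77.6 − 1.5×17.9 = 50.75): to r=0 gives 51.7 → profitable ✗; to r=3.7 gives 63.1 − 1.5×3.7 = 57.55 → profitable ✗.
3 of the 6 constraints hold; not an equilibrium.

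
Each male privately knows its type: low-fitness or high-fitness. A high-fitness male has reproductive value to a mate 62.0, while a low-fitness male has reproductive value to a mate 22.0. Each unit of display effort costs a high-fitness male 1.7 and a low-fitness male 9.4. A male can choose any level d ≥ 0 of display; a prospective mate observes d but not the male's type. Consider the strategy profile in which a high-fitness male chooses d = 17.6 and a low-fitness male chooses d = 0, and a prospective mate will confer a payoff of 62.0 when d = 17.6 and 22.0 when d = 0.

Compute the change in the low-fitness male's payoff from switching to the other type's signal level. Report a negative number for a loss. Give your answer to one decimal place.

-125.4

Playing d = 0 the low-fitness male receives 22.0.
Deviating to d = 17.6 brings payment 62.0 at cost 9.4 × 17.6 = 165.44, netting -103.44.
Gain from deviating: -103.44 − 22.0 = -125.44, i.e. -125.4 to one decimal place.
The gain is negative, so the low-fitness type's incentive-compatibility constraint is satisfied.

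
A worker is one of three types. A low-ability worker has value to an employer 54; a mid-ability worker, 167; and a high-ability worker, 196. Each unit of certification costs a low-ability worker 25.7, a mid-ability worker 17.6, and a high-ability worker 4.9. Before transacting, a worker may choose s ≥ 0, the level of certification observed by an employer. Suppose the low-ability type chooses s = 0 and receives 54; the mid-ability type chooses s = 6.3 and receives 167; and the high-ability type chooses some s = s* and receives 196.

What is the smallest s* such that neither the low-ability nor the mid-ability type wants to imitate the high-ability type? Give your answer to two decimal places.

Mid-ability type (on-path payoff 167 − 17.6×6.3 = 56.12) won't mimic when 56.12 ≥ 196 − 17.6·s*, i.e. s* ≥ 7.95.
Low-ability type (on-path payoff 54) won't mimic when 54 ≥ 196 − 25.7·s*, i.e. s* ≥ 5.53.
Both must hold, so s* = max(5.53, 7.95) = 7.95. The mid-ability type's constraint binds.

7.95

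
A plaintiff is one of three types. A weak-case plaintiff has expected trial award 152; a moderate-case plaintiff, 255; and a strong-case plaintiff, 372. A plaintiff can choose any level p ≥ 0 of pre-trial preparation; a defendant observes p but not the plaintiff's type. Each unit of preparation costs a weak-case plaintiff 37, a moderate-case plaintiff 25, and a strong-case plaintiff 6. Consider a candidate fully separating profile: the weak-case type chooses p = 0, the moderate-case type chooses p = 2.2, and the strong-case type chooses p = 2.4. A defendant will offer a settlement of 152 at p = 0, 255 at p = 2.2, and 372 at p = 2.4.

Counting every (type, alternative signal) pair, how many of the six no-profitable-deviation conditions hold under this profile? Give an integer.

Weak-case (own payoff 152): to p=2.2 gives 255 − 37×2.2 = 173.6 → profitable ✗; to p=2.4 gives 372 − 37×2.4 = 283.2 → profitable ✗.
Moderate-case (own payoff 255 − 25×2.2 = 200): to p=0 gives 152 → no gain ✓; to p=2.4 gives 372 − 25×2.4 = 312 → profitable ✗.
Strong-case (own payoff 372 − 6×2.4 = 357.6): to p=0 gives 152 → no gain ✓; to p=2.2 gives 255 − 6×2.2 = 241.8 → no gain ✓.
3 of the 6 constraints hold; not an equilibrium.

3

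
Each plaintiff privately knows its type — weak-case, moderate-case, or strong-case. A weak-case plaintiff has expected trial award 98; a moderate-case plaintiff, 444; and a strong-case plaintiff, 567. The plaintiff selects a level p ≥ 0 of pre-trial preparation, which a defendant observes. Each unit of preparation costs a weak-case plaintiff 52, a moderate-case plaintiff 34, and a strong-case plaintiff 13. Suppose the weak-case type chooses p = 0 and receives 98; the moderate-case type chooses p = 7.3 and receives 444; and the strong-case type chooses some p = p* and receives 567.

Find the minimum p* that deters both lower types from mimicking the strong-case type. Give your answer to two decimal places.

10.92

Weak-case type (on-path payoff 98) won't mimic when 98 ≥ 567 − 52·p*, i.e. p* ≥ 9.02.
Moderate-case type (on-path payoff 444 − 34×7.3 = 195.8) won't mimic when 195.8 ≥ 567 − 34·p*, i.e. p* ≥ 10.92.
Both must hold, so p* = max(9.02, 10.92) = 10.92. The moderate-case type's constraint binds.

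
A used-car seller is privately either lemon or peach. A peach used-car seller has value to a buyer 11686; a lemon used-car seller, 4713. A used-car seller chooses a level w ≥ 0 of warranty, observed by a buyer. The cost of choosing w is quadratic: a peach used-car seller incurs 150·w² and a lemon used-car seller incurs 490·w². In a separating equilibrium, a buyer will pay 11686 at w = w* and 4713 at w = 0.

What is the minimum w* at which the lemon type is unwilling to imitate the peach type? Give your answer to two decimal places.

The lemon type at w = 0 receives 4713; imitating at w* yields 11686 − 490·w*².
Indifference: 4713 = 11686 − 490·w*², so w*² = (11686 − 4713) / 490 ≈ 14.2306.
w* = √14.2306 ≈ 3.77.

3.77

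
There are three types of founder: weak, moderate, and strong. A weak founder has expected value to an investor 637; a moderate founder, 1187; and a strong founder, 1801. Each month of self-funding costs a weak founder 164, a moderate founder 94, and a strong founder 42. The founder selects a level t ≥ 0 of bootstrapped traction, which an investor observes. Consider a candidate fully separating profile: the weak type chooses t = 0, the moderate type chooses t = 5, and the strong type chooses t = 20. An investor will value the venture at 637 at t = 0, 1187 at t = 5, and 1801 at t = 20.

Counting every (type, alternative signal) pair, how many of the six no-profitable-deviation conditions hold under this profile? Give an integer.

5

Moderate (own payoff 1187 − 94×5 = 717): to t=0 gives 637 → no gain ✓; to t=20 gives 1801 − 94×20 = -79 → no gain ✓.
Strong (own payoff 1801 − 42×20 = 961): to t=0 gives 637 → no gain ✓; to t=5 gives 1187 − 42×5 = 977 → profitable ✗.
Weak (own payoff 637): to t=5 gives 1187 − 164×5 = 367 → no gain ✓; to t=20 gives 1801 − 164×20 = -1479 → no gain ✓.
5 of the 6 constraints hold; not an equilibrium.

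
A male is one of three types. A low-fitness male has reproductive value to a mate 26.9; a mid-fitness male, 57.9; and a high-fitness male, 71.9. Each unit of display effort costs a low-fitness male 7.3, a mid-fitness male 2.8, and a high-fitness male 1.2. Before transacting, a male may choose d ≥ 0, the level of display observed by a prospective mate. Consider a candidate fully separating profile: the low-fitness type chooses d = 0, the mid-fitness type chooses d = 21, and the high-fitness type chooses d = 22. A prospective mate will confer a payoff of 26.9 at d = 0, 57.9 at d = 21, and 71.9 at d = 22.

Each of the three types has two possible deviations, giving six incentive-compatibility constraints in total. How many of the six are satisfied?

4

High-fitness (own payoff 71.9 − 1.2×22 = 45.5): to d=0 gives 26.9 → no gain ✓; to d=21 gives 57.9 − 1.2×21 = 32.7 → no gain ✓.
Mid-fitness (own payoff 57.9 − 2.8×21 = -0.9): to d=0 gives 26.9 → profitable ✗; to d=22 gives 71.9 − 2.8×22 = 10.3 → profitable ✗.
Low-fitness (own payoff 26.9): to d=21 gives 57.9 − 7.3×21 = -95.4 → no gain ✓; to d=22 gives 71.9 − 7.3×22 = -88.7 → no gain ✓.
4 of the 6 constraints hold; not an equilibrium.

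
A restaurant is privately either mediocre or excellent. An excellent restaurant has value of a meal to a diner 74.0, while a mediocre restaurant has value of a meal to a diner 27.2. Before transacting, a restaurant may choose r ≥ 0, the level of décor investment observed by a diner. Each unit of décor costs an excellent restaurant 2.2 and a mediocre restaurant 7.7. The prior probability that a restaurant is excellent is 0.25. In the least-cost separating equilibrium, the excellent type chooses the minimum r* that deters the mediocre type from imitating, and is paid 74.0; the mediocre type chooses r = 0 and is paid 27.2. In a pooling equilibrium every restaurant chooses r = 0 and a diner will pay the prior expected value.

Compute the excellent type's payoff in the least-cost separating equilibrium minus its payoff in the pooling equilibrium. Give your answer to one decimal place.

21.7

Least-cost separating signal: r* solves 27.2 = 74.0 − 7.7·r*, so r* = (74.0 − 27.2)/7.7 ≈ 6.0779.
Excellent type's separating payoff: 74.0 − 2.2 × r* = 74.0 − 2.2 × (74.0 − 27.2)/7.7 = 74.0 − 102.96/7.7 ≈ 60.629.
Pooling payoff: 0.25 × 74.0 + 0.75 × 27.2 = 38.9.
Difference: 60.629 − 38.9 = 21.729, i.e. 21.7 to one decimal place.
The excellent type prefers to separate.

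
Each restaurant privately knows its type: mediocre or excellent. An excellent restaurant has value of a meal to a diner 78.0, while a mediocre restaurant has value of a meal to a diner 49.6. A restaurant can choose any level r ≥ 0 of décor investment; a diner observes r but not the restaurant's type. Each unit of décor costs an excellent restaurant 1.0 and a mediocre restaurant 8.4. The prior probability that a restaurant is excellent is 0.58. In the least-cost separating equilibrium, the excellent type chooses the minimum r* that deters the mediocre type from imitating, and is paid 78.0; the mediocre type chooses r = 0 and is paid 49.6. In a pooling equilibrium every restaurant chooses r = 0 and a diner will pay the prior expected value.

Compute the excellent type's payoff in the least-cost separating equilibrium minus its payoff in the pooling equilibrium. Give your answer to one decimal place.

8.5

Least-cost separating signal: r* solves 49.6 = 78.0 − 8.4·r*, so r* = (78.0 − 49.6)/8.4 ≈ 3.3810.
Excellent type's separating payoff: 78.0 − 1.0 × r* = 78.0 − 1.0 × (78.0 − 49.6)/8.4 = 78.0 − 28.4/8.4 ≈ 74.619.
Pooling payoff: 0.58 × 78.0 + 0.42 × 49.6 = 66.072.
Difference: 74.619 − 66.072 = 8.547, i.e. 8.5 to one decimal place.
The excellent type prefers to separate.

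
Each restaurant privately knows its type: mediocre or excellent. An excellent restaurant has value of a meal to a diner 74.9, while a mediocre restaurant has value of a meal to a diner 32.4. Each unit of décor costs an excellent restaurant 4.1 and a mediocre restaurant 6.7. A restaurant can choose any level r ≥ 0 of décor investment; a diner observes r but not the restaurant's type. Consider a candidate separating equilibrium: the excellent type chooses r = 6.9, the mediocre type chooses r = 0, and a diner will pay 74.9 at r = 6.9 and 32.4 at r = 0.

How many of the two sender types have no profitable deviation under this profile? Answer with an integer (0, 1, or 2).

Excellent type: signal → 74.9 − 4.1 × 6.9 = 46.61; deviate to 0 → 32.4. IC holds (46.61 ≥ 32.4).
Mediocre type: stay at 0 → 32.4; mimic → 74.9 − 6.7 × 6.9 = 28.67. IC holds (32.4 ≥ 28.67).
2 of 2 constraints hold, so this is a separating equilibrium.

2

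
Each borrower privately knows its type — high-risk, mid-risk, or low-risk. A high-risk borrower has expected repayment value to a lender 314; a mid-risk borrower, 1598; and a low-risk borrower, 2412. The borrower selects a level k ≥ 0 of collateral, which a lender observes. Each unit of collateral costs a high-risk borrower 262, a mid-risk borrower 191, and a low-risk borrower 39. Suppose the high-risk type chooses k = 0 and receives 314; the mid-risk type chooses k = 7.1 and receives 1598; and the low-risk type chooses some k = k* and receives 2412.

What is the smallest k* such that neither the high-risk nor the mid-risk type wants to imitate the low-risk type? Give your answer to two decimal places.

11.36

High-risk type (on-path payoff 314) won't mimic when 314 ≥ 2412 − 262·k*, i.e. k* ≥ 8.01.
Mid-risk type (on-path payoff 1598 − 191×7.1 = 241.9) won't mimic when 241.9 ≥ 2412 − 191·k*, i.e. k* ≥ 11.36.
Both must hold, so k* = max(8.01, 11.36) = 11.36. The mid-risk type's constraint binds.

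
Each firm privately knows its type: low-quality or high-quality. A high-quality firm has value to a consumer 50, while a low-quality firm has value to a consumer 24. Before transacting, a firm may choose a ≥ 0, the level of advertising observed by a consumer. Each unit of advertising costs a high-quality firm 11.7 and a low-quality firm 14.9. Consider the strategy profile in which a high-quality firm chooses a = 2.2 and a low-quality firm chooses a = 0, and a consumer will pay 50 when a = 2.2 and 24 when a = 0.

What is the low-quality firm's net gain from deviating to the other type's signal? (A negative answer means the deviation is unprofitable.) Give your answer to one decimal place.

-6.8

Playing a = 0 the low-quality firm receives 24.
Deviating to a = 2.2 brings payment 50 at cost 14.9 × 2.2 = 32.78, netting 17.22.
Gain from deviating: 17.22 − 24 = -6.78, i.e. -6.8 to one decimal place.
The gain is negative, so the low-quality type's incentive-compatibility constraint is satisfied.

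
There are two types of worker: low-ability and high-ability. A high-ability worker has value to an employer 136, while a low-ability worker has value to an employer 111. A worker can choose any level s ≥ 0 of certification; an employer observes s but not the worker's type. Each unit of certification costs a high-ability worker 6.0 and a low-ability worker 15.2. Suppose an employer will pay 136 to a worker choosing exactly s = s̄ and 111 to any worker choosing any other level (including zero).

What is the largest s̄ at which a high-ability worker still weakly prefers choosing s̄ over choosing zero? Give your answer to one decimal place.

4.2

Choosing s̄ yields the high-ability type 136 − 6.0·s̄; choosing zero yields 111.
The high-ability type is indifferent at 136 − 6.0·s̄ = 111, i.e. s̄ = (136 − 111) / 6.0 ≈ 4.2.
For any s̄ above 4.2 the high-ability type would rather pool at zero, so separation collapses.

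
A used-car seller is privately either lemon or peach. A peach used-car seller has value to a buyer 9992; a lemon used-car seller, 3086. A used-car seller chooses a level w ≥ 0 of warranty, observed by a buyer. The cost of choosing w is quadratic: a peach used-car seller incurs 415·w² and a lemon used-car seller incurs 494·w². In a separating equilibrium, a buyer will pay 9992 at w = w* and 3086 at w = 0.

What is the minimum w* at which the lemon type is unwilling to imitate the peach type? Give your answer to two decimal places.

The lemon type at w = 0 receives 3086; imitating at w* yields 9992 − 494·w*².
Indifference: 3086 = 9992 − 494·w*², so w*² = (9992 − 3086) / 494 ≈ 13.9798.
w* = √13.9798 ≈ 3.74.

3.74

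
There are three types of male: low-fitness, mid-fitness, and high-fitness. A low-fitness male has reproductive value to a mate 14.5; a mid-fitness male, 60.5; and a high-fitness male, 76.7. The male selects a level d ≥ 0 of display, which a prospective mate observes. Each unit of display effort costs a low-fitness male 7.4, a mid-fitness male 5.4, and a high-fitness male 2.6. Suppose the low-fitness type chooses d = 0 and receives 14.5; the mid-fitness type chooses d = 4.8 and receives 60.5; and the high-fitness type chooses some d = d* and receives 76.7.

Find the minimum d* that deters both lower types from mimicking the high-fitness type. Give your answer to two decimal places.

8.41

Mid-fitness type (on-path payoff 60.5 − 5.4×4.8 = 34.58) won't mimic when 34.58 ≥ 76.7 − 5.4·d*, i.e. d* ≥ 7.80.
Low-fitness type (on-path payoff 14.5) won't mimic when 14.5 ≥ 76.7 − 7.4·d*, i.e. d* ≥ 8.41.
Both must hold, so d* = max(8.41, 7.80) = 8.41. The low-fitness type's constraint binds.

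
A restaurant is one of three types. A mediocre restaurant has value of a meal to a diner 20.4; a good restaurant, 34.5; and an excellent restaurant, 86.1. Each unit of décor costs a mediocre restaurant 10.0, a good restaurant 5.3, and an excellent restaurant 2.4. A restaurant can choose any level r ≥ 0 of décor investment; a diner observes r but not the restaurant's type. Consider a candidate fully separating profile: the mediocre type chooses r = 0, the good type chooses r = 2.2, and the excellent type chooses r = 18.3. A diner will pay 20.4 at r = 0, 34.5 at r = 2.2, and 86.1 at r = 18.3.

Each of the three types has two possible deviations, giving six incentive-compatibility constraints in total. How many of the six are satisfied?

6

Excellent (own payoff 86.1 − 2.4×18.3 = 42.18): to r=0 gives 20.4 → no gain ✓; to r=2.2 gives 34.5 − 2.4×2.2 = 29.22 → no gain ✓.
Mediocre (own payoff 20.4): to r=2.2 gives 34.5 − 10.0×2.2 = 12.5 → no gain ✓; to r=18.3 gives 86.1 − 10.0×18.3 = -96.9 → no gain ✓.
Good (own payoff 34.5 − 5.3×2.2 = 22.84): to r=0 gives 20.4 → no gain ✓; to r=18.3 gives 86.1 − 5.3×18.3 = -10.89 → no gain ✓.
6 of the 6 constraints hold; this profile is a separating equilibrium.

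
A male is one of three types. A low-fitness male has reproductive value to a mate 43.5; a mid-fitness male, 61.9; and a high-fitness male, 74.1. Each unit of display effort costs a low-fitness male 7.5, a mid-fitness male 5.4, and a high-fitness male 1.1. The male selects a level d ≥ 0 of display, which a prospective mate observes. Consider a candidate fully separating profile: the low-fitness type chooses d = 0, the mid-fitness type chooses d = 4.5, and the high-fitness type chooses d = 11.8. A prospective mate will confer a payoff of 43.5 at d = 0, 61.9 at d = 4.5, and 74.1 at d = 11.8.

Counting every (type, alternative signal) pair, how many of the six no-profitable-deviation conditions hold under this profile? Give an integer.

5

High-fitness (own payoff 74.1 − 1.1×11.8 = 61.12): to d=0 gives 43.5 → no gain ✓; to d=4.5 gives 61.9 − 1.1×4.5 = 56.95 → no gain ✓.
Mid-fitness (own payoff 61.9 − 5.4×4.5 = 37.6): to d=0 gives 43.5 → profitable ✗; to d=11.8 gives 74.1 − 5.4×11.8 = 10.38 → no gain ✓.
Low-fitness (own payoff 43.5): to d=4.5 gives 61.9 − 7.5×4.5 = 28.15 → no gain ✓; to d=11.8 gives 74.1 − 7.5×11.8 = -14.4 → no gain ✓.
5 of the 6 constraints hold; not an equilibrium.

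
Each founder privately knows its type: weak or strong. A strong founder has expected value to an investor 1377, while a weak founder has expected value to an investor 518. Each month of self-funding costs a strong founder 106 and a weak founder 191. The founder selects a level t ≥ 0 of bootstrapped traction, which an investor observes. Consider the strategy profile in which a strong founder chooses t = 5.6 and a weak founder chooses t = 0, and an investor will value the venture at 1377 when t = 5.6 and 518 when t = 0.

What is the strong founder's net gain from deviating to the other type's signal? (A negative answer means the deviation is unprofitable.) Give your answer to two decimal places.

-265.40

Playing t = 5.6 the strong founder receives 1377 − 106 × 5.6 = 783.4.
Deviating to t = 0 yields 518 instead.
Gain from deviating: 518 − 783.4 = -265.40.
The gain is negative, so the strong type's incentive-compatibility constraint is satisfied.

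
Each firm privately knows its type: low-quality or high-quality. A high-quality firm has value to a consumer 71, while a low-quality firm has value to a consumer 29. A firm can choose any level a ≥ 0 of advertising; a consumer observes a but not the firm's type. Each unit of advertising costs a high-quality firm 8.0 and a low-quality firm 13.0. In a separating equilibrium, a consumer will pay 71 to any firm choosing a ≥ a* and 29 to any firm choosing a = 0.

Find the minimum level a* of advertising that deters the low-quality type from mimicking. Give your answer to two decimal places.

3.23

A low-quality firm choosing a = 0 receives 29.
Imitating at a* instead would pay 71 at cost 13.0·a*, netting 71 − 13.0·a*.
Indifference: 29 = 71 − 13.0·a*, so a* = (71 − 29) / 13.0 ≈ 3.23.
At a* the low-quality type's incentive constraint just binds; the high-quality type strictly prefers a* since its per-unit cost is lower.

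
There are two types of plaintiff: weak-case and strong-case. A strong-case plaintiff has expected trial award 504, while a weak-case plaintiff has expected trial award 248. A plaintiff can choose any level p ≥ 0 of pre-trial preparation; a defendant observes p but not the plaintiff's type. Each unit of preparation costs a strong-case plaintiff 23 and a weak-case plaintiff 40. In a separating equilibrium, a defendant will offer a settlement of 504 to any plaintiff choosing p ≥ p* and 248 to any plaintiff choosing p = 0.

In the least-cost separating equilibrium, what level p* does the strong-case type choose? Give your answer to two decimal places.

A weak-case plaintiff choosing p = 0 receives 248.
Imitating at p* instead would pay 504 at cost 40·p*, netting 504 − 40·p*.
Indifference: 248 = 504 − 40·p*, so p* = (504 − 248) / 40 = 6.40.
At p* the weak-case type's incentive constraint just binds; the strong-case type strictly prefers p* since its per-unit cost is lower.

6.40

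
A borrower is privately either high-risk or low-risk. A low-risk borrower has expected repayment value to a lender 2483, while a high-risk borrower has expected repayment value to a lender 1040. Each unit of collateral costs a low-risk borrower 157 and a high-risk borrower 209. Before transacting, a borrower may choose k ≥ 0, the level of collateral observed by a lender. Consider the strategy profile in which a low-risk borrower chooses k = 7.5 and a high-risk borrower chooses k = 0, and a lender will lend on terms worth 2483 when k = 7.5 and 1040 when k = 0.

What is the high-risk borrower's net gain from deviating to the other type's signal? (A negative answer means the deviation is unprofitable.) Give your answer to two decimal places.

Playing k = 0 the high-risk borrower receives 1040.
Deviating to k = 7.5 brings payment 2483 at cost 209 × 7.5 = 1567.5, netting 915.5.
Gain from deviating: 915.5 − 1040 = -124.50.
The gain is negative, so the high-risk type's incentive-compatibility constraint is satisfied.

-124.50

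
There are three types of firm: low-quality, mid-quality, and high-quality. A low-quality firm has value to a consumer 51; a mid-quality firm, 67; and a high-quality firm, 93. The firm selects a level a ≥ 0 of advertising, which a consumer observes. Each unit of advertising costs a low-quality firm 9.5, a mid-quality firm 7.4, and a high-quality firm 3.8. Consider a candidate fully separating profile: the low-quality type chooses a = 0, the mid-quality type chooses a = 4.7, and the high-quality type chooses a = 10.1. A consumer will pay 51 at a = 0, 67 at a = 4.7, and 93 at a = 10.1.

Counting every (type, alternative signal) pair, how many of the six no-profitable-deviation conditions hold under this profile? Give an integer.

5

Low-quality (own payoff 51): to a=4.7 gives 67 − 9.5×4.7 = 22.35 → no gain ✓; to a=10.1 gives 93 − 9.5×10.1 = -2.95 → no gain ✓.
Mid-quality (own payoff 67 − 7.4×4.7 = 32.22): to a=0 gives 51 → profitable ✗; to a=10.1 gives 93 − 7.4×10.1 = 18.26 → no gain ✓.
High-quality (own payoff 93 − 3.8×10.1 = 54.62): to a=0 gives 51 → no gain ✓; to a=4.7 gives 67 − 3.8×4.7 = 49.14 → no gain ✓.
5 of the 6 constraints hold; not an equilibrium.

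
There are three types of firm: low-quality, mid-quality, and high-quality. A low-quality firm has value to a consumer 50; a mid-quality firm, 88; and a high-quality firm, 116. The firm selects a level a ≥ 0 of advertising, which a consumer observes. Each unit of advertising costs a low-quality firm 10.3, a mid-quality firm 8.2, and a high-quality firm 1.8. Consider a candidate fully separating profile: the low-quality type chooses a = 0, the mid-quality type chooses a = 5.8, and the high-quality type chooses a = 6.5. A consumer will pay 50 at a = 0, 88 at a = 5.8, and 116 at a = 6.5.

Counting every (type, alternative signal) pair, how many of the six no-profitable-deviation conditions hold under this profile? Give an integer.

4

High-quality (own payoff 116 − 1.8×6.5 = 104.3): to a=0 gives 50 → no gain ✓; to a=5.8 gives 88 − 1.8×5.8 = 77.56 → no gain ✓.
Mid-quality (own payoff 88 − 8.2×5.8 = 40.44): to a=0 gives 50 → profitable ✗; to a=6.5 gives 116 − 8.2×6.5 = 62.7 → profitable ✗.
Low-quality (own payoff 50): to a=5.8 gives 88 − 10.3×5.8 = 28.26 → no gain ✓; to a=6.5 gives 116 − 10.3×6.5 = 49.05 → no gain ✓.
4 of the 6 constraints hold; not an equilibrium.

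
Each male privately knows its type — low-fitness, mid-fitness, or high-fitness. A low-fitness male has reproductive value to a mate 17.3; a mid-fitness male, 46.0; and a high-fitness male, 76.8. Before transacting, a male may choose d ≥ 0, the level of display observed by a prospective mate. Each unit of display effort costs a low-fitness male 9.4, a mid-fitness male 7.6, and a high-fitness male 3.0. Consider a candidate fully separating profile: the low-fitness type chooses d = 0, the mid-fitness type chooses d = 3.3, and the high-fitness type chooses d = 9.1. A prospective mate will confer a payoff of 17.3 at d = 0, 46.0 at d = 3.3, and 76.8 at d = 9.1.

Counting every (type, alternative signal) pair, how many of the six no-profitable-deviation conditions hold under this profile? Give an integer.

6

Low-fitness (own payoff 17.3): to d=3.3 gives 46.0 − 9.4×3.3 = 14.98 → no gain ✓; to d=9.1 gives 76.8 − 9.4×9.1 = -8.74 → no gain ✓.
High-fitness (own payoff 76.8 − 3.0×9.1 = 49.5): to d=0 gives 17.3 → no gain ✓; to d=3.3 gives 46.0 − 3.0×3.3 = 36.1 → no gain ✓.
Mid-fitness (own payoff 46.0 − 7.6×3.3 = 20.92): to d=0 gives 17.3 → no gain ✓; to d=9.1 gives 76.8 − 7.6×9.1 = 7.64 → no gain ✓.
6 of the 6 constraints hold; this profile is a separating equilibrium.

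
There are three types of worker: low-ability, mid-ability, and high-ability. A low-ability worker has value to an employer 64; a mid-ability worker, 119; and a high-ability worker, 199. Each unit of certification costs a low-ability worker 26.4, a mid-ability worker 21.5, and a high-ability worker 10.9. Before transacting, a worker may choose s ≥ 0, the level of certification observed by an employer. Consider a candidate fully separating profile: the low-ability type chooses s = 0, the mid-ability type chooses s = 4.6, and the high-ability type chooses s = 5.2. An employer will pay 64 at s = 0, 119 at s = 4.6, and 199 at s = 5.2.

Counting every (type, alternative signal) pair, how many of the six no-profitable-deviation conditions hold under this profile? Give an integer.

4

Low-ability (own payoff 64): to s=4.6 gives 119 − 26.4×4.6 = -2.44 → no gain ✓; to s=5.2 gives 199 − 26.4×5.2 = 61.72 → no gain ✓.
High-ability (own payoff 199 − 10.9×5.2 = 142.32): to s=0 gives 64 → no gain ✓; to s=4.6 gives 119 − 10.9×4.6 = 68.86 → no gain ✓.
Mid-ability (own payoff 119 − 21.5×4.6 = 20.1): to s=0 gives 64 → profitable ✗; to s=5.2 gives 199 − 21.5×5.2 = 87.2 → profitable ✗.
4 of the 6 constraints hold; not an equilibrium.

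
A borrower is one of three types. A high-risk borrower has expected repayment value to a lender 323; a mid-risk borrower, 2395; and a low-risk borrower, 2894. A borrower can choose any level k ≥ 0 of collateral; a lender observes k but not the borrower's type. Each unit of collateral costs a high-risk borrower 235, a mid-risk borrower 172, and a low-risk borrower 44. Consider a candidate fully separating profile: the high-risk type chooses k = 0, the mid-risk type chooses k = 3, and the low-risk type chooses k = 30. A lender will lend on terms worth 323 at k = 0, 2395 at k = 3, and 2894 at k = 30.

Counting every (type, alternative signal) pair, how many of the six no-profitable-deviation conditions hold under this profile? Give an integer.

Low-risk (own payoff 2894 − 44×30 = 1574): to k=0 gives 323 → no gain ✓; to k=3 gives 2395 − 44×3 = 2263 → profitable ✗.
Mid-risk (own payoff 2395 − 172×3 = 1879): to k=0 gives 323 → no gain ✓; to k=30 gives 2894 − 172×30 = -2266 → no gain ✓.
High-risk (own payoff 323): to k=3 gives 2395 − 235×3 = 1690 → profitable ✗; to k=30 gives 2894 − 235×30 = -4156 → no gain ✓.
4 of the 6 constraints hold; not an equilibrium.

4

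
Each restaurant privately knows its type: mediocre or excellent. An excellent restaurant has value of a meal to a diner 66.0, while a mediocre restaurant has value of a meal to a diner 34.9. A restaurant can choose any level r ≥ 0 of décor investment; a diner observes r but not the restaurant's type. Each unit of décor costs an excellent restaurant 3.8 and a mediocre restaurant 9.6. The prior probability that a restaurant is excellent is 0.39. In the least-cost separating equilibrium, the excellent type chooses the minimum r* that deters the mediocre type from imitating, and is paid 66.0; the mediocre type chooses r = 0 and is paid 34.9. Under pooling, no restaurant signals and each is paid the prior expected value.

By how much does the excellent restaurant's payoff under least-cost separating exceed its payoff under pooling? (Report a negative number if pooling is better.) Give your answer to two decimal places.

6.66

Least-cost separating signal: r* solves 34.9 = 66.0 − 9.6·r*, so r* = (66.0 − 34.9)/9.6 ≈ 3.2396.
Excellent type's separating payoff: 66.0 − 3.8 × r* = 66.0 − 3.8 × (66.0 − 34.9)/9.6 = 66.0 − 118.18/9.6 ≈ 53.6896.
Pooling payoff: 0.39 × 66.0 + 0.61 × 34.9 = 47.029.
Difference: 53.6896 − 47.029 = 6.6606, i.e. 6.66 to two decimal places.
The excellent type prefers to separate.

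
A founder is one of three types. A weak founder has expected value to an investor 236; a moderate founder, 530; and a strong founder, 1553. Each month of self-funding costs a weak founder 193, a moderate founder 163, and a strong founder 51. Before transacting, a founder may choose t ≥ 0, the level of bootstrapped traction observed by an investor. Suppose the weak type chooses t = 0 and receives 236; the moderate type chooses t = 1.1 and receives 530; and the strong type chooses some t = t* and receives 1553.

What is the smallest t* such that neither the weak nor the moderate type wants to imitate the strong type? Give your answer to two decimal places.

7.38

Moderate type (on-path payoff 530 − 163×1.1 = 350.7) won't mimic when 350.7 ≥ 1553 − 163·t*, i.e. t* ≥ 7.38.
Weak type (on-path payoff 236) won't mimic when 236 ≥ 1553 − 193·t*, i.e. t* ≥ 6.82.
Both must hold, so t* = max(6.82, 7.38) = 7.38. The moderate type's constraint binds.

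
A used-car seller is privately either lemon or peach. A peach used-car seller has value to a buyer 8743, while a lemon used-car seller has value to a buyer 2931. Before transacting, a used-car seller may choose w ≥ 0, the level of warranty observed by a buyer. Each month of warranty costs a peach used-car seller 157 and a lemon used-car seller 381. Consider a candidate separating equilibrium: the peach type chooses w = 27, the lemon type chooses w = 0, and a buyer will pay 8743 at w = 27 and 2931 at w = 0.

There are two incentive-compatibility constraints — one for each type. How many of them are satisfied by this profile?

Lemon type: stay at 0 → 2931; mimic → 8743 − 381 × 27 = -1544. IC holds (2931 ≥ -1544).
Peach type: signal → 8743 − 157 × 27 = 4504; deviate to 0 → 2931. IC holds (4504 ≥ 2931).
2 of 2 constraints hold, so this is a separating equilibrium.

2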